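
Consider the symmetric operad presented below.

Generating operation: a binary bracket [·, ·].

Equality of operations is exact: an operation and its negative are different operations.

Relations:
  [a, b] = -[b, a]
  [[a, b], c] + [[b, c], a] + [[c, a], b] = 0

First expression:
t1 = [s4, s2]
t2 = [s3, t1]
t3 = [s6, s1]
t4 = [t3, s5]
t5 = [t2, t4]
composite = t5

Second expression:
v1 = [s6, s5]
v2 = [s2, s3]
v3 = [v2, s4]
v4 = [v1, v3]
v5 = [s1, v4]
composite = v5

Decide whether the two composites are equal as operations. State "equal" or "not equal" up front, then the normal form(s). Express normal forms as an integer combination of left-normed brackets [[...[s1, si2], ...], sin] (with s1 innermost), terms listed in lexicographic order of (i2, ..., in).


not equal: they reduce to [[[[[s1, s6], s5], s2], s4], s3] - [[[[[s1, s6], s5], s3], s2], s4] + [[[[[s1, s6], s5], s3], s4], s2] - [[[[[s1, s6], s5], s4], s2], s3] and [[[[[s1, s2], s3], s4], s5], s6] - [[[[[s1, s2], s3], s4], s6], s5] - [[[[[s1, s3], s2], s4], s5], s6] + [[[[[s1, s3], s2], s4], s6], s5] - [[[[[s1, s4], s2], s3], s5], s6] + [[[[[s1, s4], s2], s3], s6], s5] + [[[[[s1, s4], s3], s2], s5], s6] - [[[[[s1, s4], s3], s2], s6], s5] - [[[[[s1, s5], s6], s2], s3], s4] + [[[[[s1, s5], s6], s3], s2], s4] + [[[[[s1, s5], s6], s4], s2], s3] - [[[[[s1, s5], s6], s4], s3], s2] + [[[[[s1, s6], s5], s2], s3], s4] - [[[[[s1, s6], s5], s3], s2], s4] - [[[[[s1, s6], s5], s4], s2], s3] + [[[[[s1, s6], s5], s4], s3], s2]

In normal form, the first expression is [[[[[s1, s6], s5], s2], s4], s3] - [[[[[s1, s6], s5], s3], s2], s4] + [[[[[s1, s6], s5], s3], s4], s2] - [[[[[s1, s6], s5], s4], s2], s3]
In normal form, the second expression is [[[[[s1, s2], s3], s4], s5], s6] - [[[[[s1, s2], s3], s4], s6], s5] - [[[[[s1, s3], s2], s4], s5], s6] + [[[[[s1, s3], s2], s4], s6], s5] - [[[[[s1, s4], s2], s3], s5], s6] + [[[[[s1, s4], s2], s3], s6], s5] + [[[[[s1, s4], s3], s2], s5], s6] - [[[[[s1, s4], s3], s2], s6], s5] - [[[[[s1, s5], s6], s2], s3], s4] + [[[[[s1, s5], s6], s3], s2], s4] + [[[[[s1, s5], s6], s4], s2], s3] - [[[[[s1, s5], s6], s4], s3], s2] + [[[[[s1, s6], s5], s2], s3], s4] - [[[[[s1, s6], s5], s3], s2], s4] - [[[[[s1, s6], s5], s4], s2], s3] + [[[[[s1, s6], s5], s4], s3], s2]
Distinct normal forms: not equal.


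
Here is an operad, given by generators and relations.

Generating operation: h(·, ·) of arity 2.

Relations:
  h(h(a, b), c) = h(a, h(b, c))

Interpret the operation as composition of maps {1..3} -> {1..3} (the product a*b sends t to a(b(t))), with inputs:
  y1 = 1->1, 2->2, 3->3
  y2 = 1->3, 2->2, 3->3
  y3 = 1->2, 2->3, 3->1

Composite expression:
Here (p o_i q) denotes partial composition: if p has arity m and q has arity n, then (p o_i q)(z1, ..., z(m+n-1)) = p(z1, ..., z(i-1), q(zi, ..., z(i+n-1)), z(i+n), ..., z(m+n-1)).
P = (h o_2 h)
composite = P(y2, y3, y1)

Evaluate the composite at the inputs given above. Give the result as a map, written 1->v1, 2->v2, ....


1->2, 2->3, 3->3

h(y3, y1) = 1->2, 2->3, 3->1
h(y2, h(y3, y1)) = 1->2, 2->3, 3->3


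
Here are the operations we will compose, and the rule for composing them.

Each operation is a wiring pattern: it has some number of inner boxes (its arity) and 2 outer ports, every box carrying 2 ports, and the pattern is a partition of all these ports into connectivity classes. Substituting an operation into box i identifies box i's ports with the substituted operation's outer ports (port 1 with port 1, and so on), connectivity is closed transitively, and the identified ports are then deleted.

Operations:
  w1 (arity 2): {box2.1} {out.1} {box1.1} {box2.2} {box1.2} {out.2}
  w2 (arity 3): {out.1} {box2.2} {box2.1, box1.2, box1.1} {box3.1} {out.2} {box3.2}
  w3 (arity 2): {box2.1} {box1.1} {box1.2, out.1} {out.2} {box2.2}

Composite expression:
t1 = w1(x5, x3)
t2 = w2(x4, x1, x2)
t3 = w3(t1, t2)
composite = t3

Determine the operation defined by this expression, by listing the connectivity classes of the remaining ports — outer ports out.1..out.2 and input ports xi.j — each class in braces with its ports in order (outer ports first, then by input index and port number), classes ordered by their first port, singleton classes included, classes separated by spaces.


After gluing at w3, chains via deleted ports link the x-ports.
after w1, the pattern on (x5, x3) reads {out.1} {out.2} {x3.1} {x3.2} {x5.1} {x5.2} (out.j = its outer ports)
after w2, the pattern on (x4, x1, x2) reads {out.1} {out.2} {x1.1, x4.1, x4.2} {x1.2} {x2.1} {x2.2} (out.j = its outer ports)
after w3, the pattern on (x5, x3, x4, x1, x2) reads {out.1} {out.2} {x1.1, x4.1, x4.2} {x1.2} {x2.1} {x2.2} {x3.1} {x3.2} {x5.1} {x5.2} (out.j = its outer ports)

{out.1} {out.2} {x1.1, x4.1, x4.2} {x1.2} {x2.1} {x2.2} {x3.1} {x3.2} {x5.1} {x5.2}


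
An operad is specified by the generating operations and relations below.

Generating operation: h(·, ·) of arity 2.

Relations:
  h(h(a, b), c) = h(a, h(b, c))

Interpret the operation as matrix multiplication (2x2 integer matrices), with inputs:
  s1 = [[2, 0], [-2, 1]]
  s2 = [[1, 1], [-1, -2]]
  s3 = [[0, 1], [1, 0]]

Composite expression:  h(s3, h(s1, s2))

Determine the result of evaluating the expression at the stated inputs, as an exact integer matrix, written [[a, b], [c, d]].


[[-3, -4], [2, 2]]

h(s1, s2) = [[2, 2], [-3, -4]]
h(s3, h(s1, s2)) = [[-3, -4], [2, 2]]


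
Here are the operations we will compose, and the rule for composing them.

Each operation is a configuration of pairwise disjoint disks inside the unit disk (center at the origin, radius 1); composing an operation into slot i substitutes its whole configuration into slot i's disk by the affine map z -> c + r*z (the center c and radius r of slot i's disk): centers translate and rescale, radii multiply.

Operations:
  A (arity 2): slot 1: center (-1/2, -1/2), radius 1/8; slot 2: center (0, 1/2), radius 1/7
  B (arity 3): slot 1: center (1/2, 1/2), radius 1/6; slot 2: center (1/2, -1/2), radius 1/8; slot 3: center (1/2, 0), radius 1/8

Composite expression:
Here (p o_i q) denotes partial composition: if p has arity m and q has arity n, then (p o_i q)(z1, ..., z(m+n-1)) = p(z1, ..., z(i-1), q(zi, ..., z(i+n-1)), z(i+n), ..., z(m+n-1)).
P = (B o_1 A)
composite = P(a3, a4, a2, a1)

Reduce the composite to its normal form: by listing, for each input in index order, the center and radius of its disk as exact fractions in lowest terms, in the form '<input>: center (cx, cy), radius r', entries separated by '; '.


a1: center (1/2, 0), radius 1/8; a2: center (1/2, -1/2), radius 1/8; a3: center (5/12, 5/12), radius 1/48; a4: center (1/2, 7/12), radius 1/42

Each a-disk chains the slot maps above it in B; radii multiply.
input a3: composing its 2 substitution steps yields center (5/12, 5/12), radius 1/48
input a4: composing its 2 substitution steps yields center (1/2, 7/12), radius 1/42
input a2: composing its 1 substitution step yields center (1/2, -1/2), radius 1/8
input a1: composing its 1 substitution step yields center (1/2, 0), radius 1/8


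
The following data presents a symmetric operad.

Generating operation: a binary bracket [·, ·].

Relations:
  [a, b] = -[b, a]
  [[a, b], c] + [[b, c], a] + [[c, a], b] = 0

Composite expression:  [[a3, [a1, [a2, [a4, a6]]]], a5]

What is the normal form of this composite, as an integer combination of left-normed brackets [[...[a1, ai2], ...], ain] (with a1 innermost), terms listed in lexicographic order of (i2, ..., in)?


-[[[[[a1, a2], a4], a6], a3], a5] + [[[[[a1, a2], a6], a4], a3], a5] + [[[[[a1, a4], a6], a2], a3], a5] - [[[[[a1, a6], a4], a2], a3], a5]

Skip Jacobi rewriting: expand, keep a1-initial words, read off terms.
Composite bracket: [[a3, [a1, [a2, [a4, a6]]]], a5]
Applying ab - ba throughout gives 32 signed words (2^5 = 32).
Words beginning with a1 determine it all:
  from a1a2a4a6a3a5, sign -1: term -[[[[[a1, a2], a4], a6], a3], a5]
  from a1a2a6a4a3a5, sign +1: term +[[[[[a1, a2], a6], a4], a3], a5]
  from a1a4a6a2a3a5, sign +1: term +[[[[[a1, a4], a6], a2], a3], a5]
  from a1a6a4a2a3a5, sign -1: term -[[[[[a1, a6], a4], a2], a3], a5]


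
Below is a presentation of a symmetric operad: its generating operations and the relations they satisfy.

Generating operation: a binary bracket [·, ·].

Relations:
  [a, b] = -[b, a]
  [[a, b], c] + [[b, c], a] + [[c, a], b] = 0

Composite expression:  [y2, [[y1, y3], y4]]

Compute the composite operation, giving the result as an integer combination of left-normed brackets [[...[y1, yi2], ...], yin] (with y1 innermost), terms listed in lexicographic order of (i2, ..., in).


-[[[y1, y3], y4], y2]

In the tensor algebra, words opening y1 carry the y1-anchored form.
Composite bracket: [y2, [[y1, y3], y4]]
The bracket unfolds into 8 signed words via [a, b] = ab - ba (2^3 = 8).
The y1-initial words carry the normal form:
  from y1y3y4y2, sign -1: term -[[[y1, y3], y4], y2]


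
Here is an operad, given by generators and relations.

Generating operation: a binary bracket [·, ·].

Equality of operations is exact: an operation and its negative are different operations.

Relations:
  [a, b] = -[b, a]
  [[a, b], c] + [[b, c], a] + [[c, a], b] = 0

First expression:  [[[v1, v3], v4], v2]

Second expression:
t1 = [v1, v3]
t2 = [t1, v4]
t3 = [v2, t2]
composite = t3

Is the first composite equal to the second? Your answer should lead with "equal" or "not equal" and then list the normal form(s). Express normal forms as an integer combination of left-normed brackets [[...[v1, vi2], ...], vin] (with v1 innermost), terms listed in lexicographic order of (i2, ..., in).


not equal — first [[[v1, v3], v4], v2], second -[[[v1, v3], v4], v2]

The first expression reduces to [[[v1, v3], v4], v2]
The second expression reduces to -[[[v1, v3], v4], v2]
Distinct normal forms: not equal.


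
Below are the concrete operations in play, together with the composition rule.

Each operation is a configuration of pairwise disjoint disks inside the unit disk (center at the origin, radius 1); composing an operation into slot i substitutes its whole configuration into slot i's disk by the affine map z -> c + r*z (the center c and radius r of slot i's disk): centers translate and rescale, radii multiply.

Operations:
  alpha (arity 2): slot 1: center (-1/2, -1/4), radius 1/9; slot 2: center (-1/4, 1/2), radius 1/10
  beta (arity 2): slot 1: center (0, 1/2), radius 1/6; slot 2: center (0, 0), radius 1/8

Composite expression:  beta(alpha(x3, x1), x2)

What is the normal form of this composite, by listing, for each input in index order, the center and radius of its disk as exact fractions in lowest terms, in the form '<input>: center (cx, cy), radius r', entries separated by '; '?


x1: center (-1/24, 7/12), radius 1/60; x2: center (0, 0), radius 1/8; x3: center (-1/12, 11/24), radius 1/54

Below beta, radii multiply path by path; the x-disk centers shift.
input x3: applying the 2 nested substitutions gives center (-1/12, 11/24), radius 1/54
input x1: applying the 2 nested substitutions gives center (-1/24, 7/12), radius 1/60
input x2: applying the 1 nested substitution gives center (0, 0), radius 1/8


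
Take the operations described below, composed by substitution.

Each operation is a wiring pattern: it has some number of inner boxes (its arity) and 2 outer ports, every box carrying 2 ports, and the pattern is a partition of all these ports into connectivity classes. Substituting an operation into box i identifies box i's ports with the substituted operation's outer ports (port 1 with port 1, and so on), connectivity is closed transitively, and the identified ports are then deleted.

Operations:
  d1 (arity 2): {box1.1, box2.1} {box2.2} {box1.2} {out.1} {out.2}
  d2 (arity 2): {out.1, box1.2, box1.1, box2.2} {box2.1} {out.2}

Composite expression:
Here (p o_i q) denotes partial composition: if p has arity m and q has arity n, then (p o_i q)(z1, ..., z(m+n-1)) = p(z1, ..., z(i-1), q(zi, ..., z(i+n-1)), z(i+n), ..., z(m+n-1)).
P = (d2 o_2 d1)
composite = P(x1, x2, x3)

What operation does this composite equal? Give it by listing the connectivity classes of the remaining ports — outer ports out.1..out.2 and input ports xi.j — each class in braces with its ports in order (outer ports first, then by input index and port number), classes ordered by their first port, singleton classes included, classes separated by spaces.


{out.1, x1.1, x1.2} {out.2} {x2.1, x3.1} {x2.2} {x3.2}

After gluing at d2, chains via deleted ports link the x-ports.
stage d1: inputs (x2, x3), connectivity {out.1} {out.2} {x2.1, x3.1} {x2.2} {x3.2}, out.j its boundary
stage d2: inputs (x1, x2, x3), connectivity {out.1, x1.1, x1.2} {out.2} {x2.1, x3.1} {x2.2} {x3.2}, out.j its boundary


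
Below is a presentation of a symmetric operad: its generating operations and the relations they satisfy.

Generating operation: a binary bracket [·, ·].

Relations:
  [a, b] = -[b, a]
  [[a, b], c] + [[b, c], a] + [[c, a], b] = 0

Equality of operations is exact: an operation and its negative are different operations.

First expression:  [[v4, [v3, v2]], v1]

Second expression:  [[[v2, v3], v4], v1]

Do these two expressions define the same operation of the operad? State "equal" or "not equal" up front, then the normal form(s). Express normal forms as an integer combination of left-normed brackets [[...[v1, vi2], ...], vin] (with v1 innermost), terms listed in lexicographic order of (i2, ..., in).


equal — both sides give -[[[v1, v2], v3], v4] + [[[v1, v3], v2], v4] + [[[v1, v4], v2], v3] - [[[v1, v4], v3], v2]

The first expression, normalized: -[[[v1, v2], v3], v4] + [[[v1, v3], v2], v4] + [[[v1, v4], v2], v3] - [[[v1, v4], v3], v2]
The second expression, normalized: -[[[v1, v2], v3], v4] + [[[v1, v3], v2], v4] + [[[v1, v4], v2], v3] - [[[v1, v4], v3], v2]
The normal forms match — equal.


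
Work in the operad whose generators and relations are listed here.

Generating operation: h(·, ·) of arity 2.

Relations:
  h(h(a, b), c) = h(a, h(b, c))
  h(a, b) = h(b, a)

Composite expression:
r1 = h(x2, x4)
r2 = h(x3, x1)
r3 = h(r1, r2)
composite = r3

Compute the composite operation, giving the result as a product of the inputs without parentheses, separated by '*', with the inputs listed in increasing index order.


x1 * x2 * x3 * x4

With h associative and commutative, the x-input set is all that matters.
h(x2, x4) collapses to x2 * x4
h(x3, x1) collapses to x3 * x1
h(h(x2, x4), h(x3, x1)) collapses to x2 * x4 * x3 * x1
commutativity sorts the factors: x1 * x2 * x3 * x4


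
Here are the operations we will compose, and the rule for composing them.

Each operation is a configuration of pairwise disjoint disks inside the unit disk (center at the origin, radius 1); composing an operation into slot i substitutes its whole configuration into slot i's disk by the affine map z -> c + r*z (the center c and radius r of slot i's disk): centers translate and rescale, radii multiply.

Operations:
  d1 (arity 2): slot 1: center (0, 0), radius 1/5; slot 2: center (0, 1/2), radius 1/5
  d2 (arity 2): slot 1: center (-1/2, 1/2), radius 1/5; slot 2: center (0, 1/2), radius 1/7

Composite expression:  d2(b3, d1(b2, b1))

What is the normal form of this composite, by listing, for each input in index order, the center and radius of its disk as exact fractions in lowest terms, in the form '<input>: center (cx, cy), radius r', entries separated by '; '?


b1: center (0, 4/7), radius 1/35; b2: center (0, 1/2), radius 1/35; b3: center (-1/2, 1/2), radius 1/5

Only the slot chain above each b matters under d2; compose those maps.
input b3: composing its 1 substitution step yields center (-1/2, 1/2), radius 1/5
input b2: composing its 2 substitution steps yields center (0, 1/2), radius 1/35
input b1: composing its 2 substitution steps yields center (0, 4/7), radius 1/35


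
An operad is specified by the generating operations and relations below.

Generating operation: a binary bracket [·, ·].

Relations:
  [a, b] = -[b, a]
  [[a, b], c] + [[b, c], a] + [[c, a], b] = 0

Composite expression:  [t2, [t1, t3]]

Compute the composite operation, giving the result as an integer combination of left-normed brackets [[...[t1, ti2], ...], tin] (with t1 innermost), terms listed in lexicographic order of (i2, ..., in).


-[[t1, t3], t2]

Expand each bracket as ab - ba; the t1-initial words give the coefficients.
Composite bracket: [t2, [t1, t3]]
The bracket unfolds into 4 signed words via [a, b] = ab - ba (2^2 = 4).
Words beginning with t1 determine it all:
  sign of t1t3t2 is -1, so it contributes -[[t1, t3], t2]


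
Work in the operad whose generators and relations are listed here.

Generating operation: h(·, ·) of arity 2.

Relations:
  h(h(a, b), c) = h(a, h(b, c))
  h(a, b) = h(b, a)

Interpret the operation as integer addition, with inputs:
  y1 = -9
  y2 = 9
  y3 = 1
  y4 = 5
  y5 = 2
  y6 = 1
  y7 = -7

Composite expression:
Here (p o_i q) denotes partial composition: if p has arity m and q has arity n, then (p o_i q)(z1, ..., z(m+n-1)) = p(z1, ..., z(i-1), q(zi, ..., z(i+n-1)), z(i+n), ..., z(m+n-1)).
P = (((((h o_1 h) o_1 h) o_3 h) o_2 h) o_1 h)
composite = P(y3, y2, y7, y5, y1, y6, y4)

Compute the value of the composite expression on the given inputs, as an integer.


2

h(y3, y2) = 10
h(y7, y5) = -5
h(h(y3, y2), h(y7, y5)) = 5
h(y1, y6) = -8
h(h(h(y3, y2), h(y7, y5)), h(y1, y6)) = -3
h(h(h(h(y3, y2), h(y7, y5)), h(y1, y6)), y4) = 2


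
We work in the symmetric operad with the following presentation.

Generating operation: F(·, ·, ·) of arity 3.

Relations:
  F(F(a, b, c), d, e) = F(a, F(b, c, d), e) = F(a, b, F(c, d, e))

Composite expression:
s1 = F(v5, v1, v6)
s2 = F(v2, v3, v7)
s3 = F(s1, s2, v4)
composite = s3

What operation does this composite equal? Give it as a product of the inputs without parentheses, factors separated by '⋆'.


v5 ⋆ v1 ⋆ v6 ⋆ v2 ⋆ v3 ⋆ v7 ⋆ v4

The F-tree's shape is irrelevant; the v-reading-order decides.
F(v5, v1, v6) collapses to v5 ⋆ v1 ⋆ v6
F(v2, v3, v7) collapses to v2 ⋆ v3 ⋆ v7
F(F(v5, v1, v6), F(v2, v3, v7), v4) collapses to v5 ⋆ v1 ⋆ v6 ⋆ v2 ⋆ v3 ⋆ v7 ⋆ v4


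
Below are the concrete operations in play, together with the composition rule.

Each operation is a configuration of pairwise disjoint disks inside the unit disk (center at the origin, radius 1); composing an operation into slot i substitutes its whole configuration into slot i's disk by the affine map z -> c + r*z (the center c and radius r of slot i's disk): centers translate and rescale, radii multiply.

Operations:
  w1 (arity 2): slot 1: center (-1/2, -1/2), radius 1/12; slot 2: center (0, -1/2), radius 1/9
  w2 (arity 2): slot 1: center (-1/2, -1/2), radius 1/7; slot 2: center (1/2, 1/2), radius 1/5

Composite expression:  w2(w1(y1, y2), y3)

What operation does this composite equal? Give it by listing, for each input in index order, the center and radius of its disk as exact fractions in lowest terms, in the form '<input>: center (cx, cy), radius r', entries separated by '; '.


Affine substitution under w2: radii multiply and y-centers shift.
y1: after 2 affine steps, its disk has center (-4/7, -4/7), radius 1/84
y2: after 2 affine steps, its disk has center (-1/2, -4/7), radius 1/63
y3: after 1 affine step, its disk has center (1/2, 1/2), radius 1/5

y1: center (-4/7, -4/7), radius 1/84; y2: center (-1/2, -4/7), radius 1/63; y3: center (1/2, 1/2), radius 1/5


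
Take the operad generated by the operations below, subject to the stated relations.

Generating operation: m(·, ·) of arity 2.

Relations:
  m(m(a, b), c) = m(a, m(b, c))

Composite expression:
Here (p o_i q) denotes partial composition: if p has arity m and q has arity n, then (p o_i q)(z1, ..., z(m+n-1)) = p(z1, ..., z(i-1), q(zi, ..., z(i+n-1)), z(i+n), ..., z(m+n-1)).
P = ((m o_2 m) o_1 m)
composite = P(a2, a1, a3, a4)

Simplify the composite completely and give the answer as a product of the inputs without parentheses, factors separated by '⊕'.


a2 ⊕ a1 ⊕ a3 ⊕ a4

The m-tree's shape is irrelevant; the a-reading-order decides.
m(a2, a1) unparenthesizes to a2 ⊕ a1
m(a3, a4) unparenthesizes to a3 ⊕ a4
m(m(a2, a1), m(a3, a4)) unparenthesizes to a2 ⊕ a1 ⊕ a3 ⊕ a4


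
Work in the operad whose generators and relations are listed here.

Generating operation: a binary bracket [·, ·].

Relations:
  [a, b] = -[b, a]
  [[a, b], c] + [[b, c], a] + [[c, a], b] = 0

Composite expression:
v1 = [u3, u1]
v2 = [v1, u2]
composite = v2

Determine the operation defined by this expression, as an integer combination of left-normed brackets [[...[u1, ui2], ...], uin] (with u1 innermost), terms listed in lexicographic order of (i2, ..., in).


-[[u1, u3], u2]

Skip Jacobi rewriting: expand, keep u1-initial words, read off terms.
Composite bracket: [[u3, u1], u2]
Each bracket splits as ab - ba, giving 4 signed words (2^2 = 4).
Only words starting with u1 matter:
  from u1u3u2, sign -1: term -[[u1, u3], u2]


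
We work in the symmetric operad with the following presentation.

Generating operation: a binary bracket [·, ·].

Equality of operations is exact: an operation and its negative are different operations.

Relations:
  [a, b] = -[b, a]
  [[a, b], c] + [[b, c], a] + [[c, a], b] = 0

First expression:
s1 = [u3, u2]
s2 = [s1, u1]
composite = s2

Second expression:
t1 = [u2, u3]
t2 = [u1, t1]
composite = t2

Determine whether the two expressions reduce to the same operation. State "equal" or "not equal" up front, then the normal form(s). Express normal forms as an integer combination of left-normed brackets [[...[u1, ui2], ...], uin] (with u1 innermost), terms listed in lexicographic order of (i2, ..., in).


In normal form, the first expression is [[u1, u2], u3] - [[u1, u3], u2]
In normal form, the second expression is [[u1, u2], u3] - [[u1, u3], u2]
The forms coincide; equal.

equal — both sides give [[u1, u2], u3] - [[u1, u3], u2]


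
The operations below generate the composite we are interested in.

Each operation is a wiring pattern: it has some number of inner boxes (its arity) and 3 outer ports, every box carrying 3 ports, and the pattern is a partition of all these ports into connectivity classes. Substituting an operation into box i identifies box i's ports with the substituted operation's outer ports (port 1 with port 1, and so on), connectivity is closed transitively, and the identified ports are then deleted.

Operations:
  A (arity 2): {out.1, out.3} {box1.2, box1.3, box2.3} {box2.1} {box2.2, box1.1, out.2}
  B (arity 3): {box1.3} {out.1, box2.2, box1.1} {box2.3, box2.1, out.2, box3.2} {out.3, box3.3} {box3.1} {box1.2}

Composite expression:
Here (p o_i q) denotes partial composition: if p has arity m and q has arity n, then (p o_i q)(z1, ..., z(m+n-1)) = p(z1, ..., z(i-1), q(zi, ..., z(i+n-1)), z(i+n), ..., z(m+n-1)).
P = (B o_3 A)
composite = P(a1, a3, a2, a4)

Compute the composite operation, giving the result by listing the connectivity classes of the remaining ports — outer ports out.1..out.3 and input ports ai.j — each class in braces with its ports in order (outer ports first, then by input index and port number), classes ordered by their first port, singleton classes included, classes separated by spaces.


{out.1, a1.1, a3.2} {out.2, a2.1, a3.1, a3.3, a4.2} {out.3} {a1.2} {a1.3} {a2.2, a2.3, a4.3} {a4.1}

Reachability decides: close wires over B-identified ports.
the subtree at A composes to {out.1, out.3} {out.2, a2.1, a4.2} {a2.2, a2.3, a4.3} {a4.1} on (a2, a4); out.j = own outer ports
the subtree at B composes to {out.1, a1.1, a3.2} {out.2, a2.1, a3.1, a3.3, a4.2} {out.3} {a1.2} {a1.3} {a2.2, a2.3, a4.3} {a4.1} on (a1, a3, a2, a4); out.j = own outer ports


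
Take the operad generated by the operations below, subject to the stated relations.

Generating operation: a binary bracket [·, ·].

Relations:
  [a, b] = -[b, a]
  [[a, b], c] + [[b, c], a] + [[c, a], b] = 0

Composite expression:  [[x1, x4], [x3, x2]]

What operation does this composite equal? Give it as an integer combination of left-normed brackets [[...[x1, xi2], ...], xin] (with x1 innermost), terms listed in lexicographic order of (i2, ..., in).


-[[[x1, x4], x2], x3] + [[[x1, x4], x3], x2]

Expand each bracket as ab - ba; the x1-initial words give the coefficients.
Composite bracket: [[x1, x4], [x3, x2]]
Applying ab - ba throughout gives 8 signed words (2^3 = 8).
Words beginning with x1 determine it all:
  sign of x1x4x2x3 is -1, so it contributes -[[[x1, x4], x2], x3]
  sign of x1x4x3x2 is +1, so it contributes +[[[x1, x4], x3], x2]


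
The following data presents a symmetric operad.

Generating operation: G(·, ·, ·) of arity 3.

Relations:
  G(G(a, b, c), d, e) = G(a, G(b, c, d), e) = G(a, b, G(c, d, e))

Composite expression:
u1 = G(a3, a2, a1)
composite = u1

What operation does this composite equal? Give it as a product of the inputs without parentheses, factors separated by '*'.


a3 * a2 * a1

Under associativity of G, the answer is the a's in reading order.
G(a3, a2, a1) spells out as a3 * a2 * a1


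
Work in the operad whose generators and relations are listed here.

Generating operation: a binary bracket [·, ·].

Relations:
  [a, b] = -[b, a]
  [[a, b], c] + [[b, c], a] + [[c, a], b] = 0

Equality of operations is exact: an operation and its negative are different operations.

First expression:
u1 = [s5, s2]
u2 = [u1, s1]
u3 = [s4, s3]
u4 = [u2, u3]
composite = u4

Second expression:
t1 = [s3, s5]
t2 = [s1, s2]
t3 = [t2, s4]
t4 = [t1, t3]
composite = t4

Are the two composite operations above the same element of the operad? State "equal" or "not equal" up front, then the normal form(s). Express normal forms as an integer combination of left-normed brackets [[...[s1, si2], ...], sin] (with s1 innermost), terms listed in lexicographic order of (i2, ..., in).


In normal form, the first expression is -[[[[s1, s2], s5], s3], s4] + [[[[s1, s2], s5], s4], s3] + [[[[s1, s5], s2], s3], s4] - [[[[s1, s5], s2], s4], s3]
In normal form, the second expression is -[[[[s1, s2], s4], s3], s5] + [[[[s1, s2], s4], s5], s3]
They disagree, so not equal.

not equal; first: -[[[[s1, s2], s5], s3], s4] + [[[[s1, s2], s5], s4], s3] + [[[[s1, s5], s2], s3], s4] - [[[[s1, s5], s2], s4], s3]; second: -[[[[s1, s2], s4], s3], s5] + [[[[s1, s2], s4], s5], s3]


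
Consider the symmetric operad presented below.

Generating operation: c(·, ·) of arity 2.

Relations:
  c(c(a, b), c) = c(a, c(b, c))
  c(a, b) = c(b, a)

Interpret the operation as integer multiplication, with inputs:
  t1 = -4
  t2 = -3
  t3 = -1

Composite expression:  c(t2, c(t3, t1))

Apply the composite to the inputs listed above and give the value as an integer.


-12

c(t3, t1) = 4
c(t2, c(t3, t1)) = -12


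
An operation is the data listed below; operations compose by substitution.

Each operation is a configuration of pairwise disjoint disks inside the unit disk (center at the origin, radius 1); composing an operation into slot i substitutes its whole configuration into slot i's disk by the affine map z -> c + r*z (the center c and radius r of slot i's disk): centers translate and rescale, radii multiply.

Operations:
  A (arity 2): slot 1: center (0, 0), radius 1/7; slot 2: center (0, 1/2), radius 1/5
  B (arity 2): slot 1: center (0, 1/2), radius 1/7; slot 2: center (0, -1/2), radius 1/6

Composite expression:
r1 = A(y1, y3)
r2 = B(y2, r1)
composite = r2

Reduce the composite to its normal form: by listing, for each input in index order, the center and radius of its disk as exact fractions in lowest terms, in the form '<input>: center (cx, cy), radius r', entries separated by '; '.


y1: center (0, -1/2), radius 1/42; y2: center (0, 1/2), radius 1/7; y3: center (0, -5/12), radius 1/30

Below B, radii multiply path by path; the y-disk centers shift.
for y2, the 1-step affine chain lands on center (0, 1/2), radius 1/7
for y1, the 2-step affine chain lands on center (0, -1/2), radius 1/42
for y3, the 2-step affine chain lands on center (0, -5/12), radius 1/30


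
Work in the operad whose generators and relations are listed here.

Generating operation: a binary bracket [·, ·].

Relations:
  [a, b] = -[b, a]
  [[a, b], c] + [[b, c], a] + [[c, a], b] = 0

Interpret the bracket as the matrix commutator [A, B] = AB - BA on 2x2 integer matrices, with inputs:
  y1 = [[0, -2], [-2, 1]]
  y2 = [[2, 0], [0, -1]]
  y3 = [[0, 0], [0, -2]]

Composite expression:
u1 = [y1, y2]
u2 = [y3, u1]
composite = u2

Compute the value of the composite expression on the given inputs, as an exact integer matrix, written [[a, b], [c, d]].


[y1, y2] = [[0, 6], [-6, 0]]
[y3, [y1, y2]] = [[0, 12], [12, 0]]

[[0, 12], [12, 0]]


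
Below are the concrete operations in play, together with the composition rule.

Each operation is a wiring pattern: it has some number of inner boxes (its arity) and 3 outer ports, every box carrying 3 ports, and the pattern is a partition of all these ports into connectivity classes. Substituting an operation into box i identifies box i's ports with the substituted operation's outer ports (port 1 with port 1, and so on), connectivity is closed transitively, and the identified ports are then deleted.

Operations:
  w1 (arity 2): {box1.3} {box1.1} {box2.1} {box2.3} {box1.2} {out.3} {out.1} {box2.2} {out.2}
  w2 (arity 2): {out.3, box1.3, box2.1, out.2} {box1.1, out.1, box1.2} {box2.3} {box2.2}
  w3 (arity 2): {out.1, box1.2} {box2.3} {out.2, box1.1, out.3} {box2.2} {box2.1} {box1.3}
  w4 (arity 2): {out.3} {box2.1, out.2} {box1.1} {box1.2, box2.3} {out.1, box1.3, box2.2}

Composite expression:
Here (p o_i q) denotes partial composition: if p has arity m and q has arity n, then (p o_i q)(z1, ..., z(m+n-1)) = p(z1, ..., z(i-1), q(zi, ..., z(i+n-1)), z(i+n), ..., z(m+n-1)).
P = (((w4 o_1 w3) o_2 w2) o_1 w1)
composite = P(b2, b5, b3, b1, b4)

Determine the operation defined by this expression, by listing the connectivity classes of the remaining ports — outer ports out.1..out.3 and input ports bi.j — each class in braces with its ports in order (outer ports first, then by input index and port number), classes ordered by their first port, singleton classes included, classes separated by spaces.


{out.1, b4.2, b4.3} {out.2, b4.1} {out.3} {b1.1, b3.3} {b1.2} {b1.3} {b2.1} {b2.2} {b2.3} {b3.1, b3.2} {b5.1} {b5.2} {b5.3}

Two ports join when wires chain via w4-identified ports.
after w1, the pattern on (b2, b5) reads {out.1} {out.2} {out.3} {b2.1} {b2.2} {b2.3} {b5.1} {b5.2} {b5.3} (out.j = its outer ports)
after w2, the pattern on (b3, b1) reads {out.1, b3.1, b3.2} {out.2, out.3, b1.1, b3.3} {b1.2} {b1.3} (out.j = its outer ports)
after w3, the pattern on (b2, b5, b3, b1) reads {out.1} {out.2, out.3} {b1.1, b3.3} {b1.2} {b1.3} {b2.1} {b2.2} {b2.3} {b3.1, b3.2} {b5.1} {b5.2} {b5.3} (out.j = its outer ports)
after w4, the pattern on (b2, b5, b3, b1, b4) reads {out.1, b4.2, b4.3} {out.2, b4.1} {out.3} {b1.1, b3.3} {b1.2} {b1.3} {b2.1} {b2.2} {b2.3} {b3.1, b3.2} {b5.1} {b5.2} {b5.3} (out.j = its outer ports)


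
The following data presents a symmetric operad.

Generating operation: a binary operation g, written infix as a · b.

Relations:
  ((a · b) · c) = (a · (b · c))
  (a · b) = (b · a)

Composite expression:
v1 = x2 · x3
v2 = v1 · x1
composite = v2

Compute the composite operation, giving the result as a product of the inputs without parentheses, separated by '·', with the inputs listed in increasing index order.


Both nesting and order wash out for g; what remains is which x's occur.
(x2 · x3) unparenthesizes to x2 · x3
((x2 · x3) · x1) unparenthesizes to x2 · x3 · x1
commutativity sorts the factors: x1 · x2 · x3

x1 · x2 · x3


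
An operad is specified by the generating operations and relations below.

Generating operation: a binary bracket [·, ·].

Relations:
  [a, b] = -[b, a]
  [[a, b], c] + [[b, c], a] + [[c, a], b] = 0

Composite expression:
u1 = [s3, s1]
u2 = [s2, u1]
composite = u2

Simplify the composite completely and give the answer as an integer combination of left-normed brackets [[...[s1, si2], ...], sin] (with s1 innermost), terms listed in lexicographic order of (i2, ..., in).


Skip Jacobi rewriting: expand, keep s1-initial words, read off terms.
Composite bracket: [s2, [s3, s1]]
The bracket unfolds into 4 signed words via [a, b] = ab - ba (2^2 = 4).
Coefficients come from the s1-initial words:
  s1s3s2 appears with sign +1, giving the term +[[s1, s3], s2]

[[s1, s3], s2]


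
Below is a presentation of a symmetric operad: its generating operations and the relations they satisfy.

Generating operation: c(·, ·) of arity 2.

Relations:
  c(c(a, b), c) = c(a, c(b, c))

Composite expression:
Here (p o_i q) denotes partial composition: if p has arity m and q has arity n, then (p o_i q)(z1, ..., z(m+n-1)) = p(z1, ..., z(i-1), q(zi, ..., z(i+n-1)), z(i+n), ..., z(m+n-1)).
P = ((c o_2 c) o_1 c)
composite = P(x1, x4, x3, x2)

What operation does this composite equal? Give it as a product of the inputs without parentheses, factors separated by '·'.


x1 · x4 · x3 · x2

Key point: c is associative — brackets drop, the x-order remains.
c(x1, x4) unparenthesizes to x1 · x4
c(x3, x2) unparenthesizes to x3 · x2
c(c(x1, x4), c(x3, x2)) unparenthesizes to x1 · x4 · x3 · x2


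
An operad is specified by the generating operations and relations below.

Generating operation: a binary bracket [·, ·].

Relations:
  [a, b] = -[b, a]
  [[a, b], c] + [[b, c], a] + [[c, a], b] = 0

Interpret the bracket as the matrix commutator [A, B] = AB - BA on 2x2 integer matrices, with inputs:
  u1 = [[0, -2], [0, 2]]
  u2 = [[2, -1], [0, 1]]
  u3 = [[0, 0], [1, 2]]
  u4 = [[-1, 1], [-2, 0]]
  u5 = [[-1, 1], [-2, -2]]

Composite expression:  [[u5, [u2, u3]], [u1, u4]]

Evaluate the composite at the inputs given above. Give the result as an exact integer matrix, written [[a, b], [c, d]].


[[20, 40], [0, -20]]


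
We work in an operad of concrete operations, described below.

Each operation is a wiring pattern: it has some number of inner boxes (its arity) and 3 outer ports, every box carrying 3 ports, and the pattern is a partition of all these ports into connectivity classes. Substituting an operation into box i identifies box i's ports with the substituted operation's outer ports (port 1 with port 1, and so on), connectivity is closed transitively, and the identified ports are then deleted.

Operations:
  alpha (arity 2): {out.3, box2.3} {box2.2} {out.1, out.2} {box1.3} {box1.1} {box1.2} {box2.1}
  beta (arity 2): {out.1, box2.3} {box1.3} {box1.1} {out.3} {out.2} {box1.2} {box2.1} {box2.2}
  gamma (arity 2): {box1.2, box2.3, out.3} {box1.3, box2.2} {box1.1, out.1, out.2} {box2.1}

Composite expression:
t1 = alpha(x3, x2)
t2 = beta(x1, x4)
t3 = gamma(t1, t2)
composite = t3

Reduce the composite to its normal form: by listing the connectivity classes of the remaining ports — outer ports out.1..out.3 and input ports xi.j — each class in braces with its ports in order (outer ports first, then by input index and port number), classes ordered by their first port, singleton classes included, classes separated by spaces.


{out.1, out.2, out.3} {x1.1} {x1.2} {x1.3} {x2.1} {x2.2} {x2.3} {x3.1} {x3.2} {x3.3} {x4.1} {x4.2} {x4.3}

Connectivity passes through glued gamma-boundaries; trace each wire chain.
the subtree at alpha composes to {out.1, out.2} {out.3, x2.3} {x2.1} {x2.2} {x3.1} {x3.2} {x3.3} on (x3, x2); out.j = own outer ports
the subtree at beta composes to {out.1, x4.3} {out.2} {out.3} {x1.1} {x1.2} {x1.3} {x4.1} {x4.2} on (x1, x4); out.j = own outer ports
the subtree at gamma composes to {out.1, out.2, out.3} {x1.1} {x1.2} {x1.3} {x2.1} {x2.2} {x2.3} {x3.1} {x3.2} {x3.3} {x4.1} {x4.2} {x4.3} on (x3, x2, x1, x4); out.j = own outer ports


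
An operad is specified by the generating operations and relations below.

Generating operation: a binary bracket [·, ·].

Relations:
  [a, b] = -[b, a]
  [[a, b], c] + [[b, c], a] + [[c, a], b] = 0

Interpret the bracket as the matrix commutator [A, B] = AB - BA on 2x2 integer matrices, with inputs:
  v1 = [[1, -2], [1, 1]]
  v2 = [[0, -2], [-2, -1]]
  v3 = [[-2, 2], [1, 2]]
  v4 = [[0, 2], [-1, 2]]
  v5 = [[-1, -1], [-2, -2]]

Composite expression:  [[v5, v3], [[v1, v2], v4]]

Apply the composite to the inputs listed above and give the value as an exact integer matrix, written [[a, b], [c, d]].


[[-216, 152], [-116, 216]]

[v5, v3] = [[3, -2], [7, -3]]
[v1, v2] = [[6, 2], [1, -6]]
[[v1, v2], v4] = [[-4, 28], [10, 4]]
[[v5, v3], [[v1, v2], v4]] = [[-216, 152], [-116, 216]]


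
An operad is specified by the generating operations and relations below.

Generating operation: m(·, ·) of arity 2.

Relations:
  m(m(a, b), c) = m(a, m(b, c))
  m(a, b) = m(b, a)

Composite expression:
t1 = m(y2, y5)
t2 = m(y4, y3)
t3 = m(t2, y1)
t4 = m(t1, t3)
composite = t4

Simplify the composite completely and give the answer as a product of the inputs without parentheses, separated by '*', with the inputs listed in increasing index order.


y1 * y2 * y3 * y4 * y5

With m associative and commutative, the y-input set is all that matters.
m(y2, y5) flattens to y2 * y5
m(y4, y3) flattens to y4 * y3
m(m(y4, y3), y1) flattens to y4 * y3 * y1
m(m(y2, y5), m(m(y4, y3), y1)) flattens to y2 * y5 * y4 * y3 * y1
putting the inputs in ascending order: y1 * y2 * y3 * y4 * y5


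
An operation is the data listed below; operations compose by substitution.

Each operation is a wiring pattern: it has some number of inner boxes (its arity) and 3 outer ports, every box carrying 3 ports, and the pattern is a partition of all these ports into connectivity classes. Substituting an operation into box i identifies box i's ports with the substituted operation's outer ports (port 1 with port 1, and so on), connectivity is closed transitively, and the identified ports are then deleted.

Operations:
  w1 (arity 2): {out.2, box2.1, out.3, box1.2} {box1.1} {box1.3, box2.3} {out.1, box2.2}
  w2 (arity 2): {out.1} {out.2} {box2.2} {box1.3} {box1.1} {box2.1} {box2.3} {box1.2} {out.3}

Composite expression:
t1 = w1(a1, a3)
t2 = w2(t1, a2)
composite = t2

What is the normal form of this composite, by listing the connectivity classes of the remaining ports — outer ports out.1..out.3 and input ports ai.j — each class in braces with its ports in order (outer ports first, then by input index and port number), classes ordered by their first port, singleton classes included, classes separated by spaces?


{out.1} {out.2} {out.3} {a1.1} {a1.2, a3.1} {a1.3, a3.3} {a2.1} {a2.2} {a2.3} {a3.2}


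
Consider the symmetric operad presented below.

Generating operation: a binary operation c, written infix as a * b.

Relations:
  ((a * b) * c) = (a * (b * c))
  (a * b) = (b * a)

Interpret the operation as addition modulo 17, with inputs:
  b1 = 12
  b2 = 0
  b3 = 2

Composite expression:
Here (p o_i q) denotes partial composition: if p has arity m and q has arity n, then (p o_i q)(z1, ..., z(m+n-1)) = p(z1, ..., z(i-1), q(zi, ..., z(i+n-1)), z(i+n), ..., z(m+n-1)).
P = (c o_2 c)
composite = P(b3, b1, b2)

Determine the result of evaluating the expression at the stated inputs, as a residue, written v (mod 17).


14 (mod 17)

(b1 * b2) = 12
(b3 * (b1 * b2)) = 14


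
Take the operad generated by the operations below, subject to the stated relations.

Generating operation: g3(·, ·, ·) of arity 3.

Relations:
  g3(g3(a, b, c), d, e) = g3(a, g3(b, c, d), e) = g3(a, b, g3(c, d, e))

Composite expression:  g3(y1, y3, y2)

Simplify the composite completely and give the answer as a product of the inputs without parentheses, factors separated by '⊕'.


Key point: g3 is associative — brackets drop, the y-order remains.
g3(y1, y3, y2) linearizes to y1 ⊕ y3 ⊕ y2

y1 ⊕ y3 ⊕ y2


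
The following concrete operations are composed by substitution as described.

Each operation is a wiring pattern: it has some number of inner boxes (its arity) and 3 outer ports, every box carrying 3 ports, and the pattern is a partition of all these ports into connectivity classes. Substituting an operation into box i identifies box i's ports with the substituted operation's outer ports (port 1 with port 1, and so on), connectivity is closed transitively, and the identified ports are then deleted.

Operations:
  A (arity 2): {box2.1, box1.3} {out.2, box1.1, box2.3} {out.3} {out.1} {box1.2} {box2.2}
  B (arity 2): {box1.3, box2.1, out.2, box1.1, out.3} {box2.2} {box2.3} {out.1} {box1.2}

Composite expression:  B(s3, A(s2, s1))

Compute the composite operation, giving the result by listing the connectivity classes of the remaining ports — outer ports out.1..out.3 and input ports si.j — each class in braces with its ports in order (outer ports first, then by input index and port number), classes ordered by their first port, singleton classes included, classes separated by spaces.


Reachability decides: close wires over B-identified ports.
the subtree at A composes to {out.1} {out.2, s1.3, s2.1} {out.3} {s1.1, s2.3} {s1.2} {s2.2} on (s2, s1); out.j = own outer ports
the subtree at B composes to {out.1} {out.2, out.3, s3.1, s3.3} {s1.1, s2.3} {s1.2} {s1.3, s2.1} {s2.2} {s3.2} on (s3, s2, s1); out.j = own outer ports

{out.1} {out.2, out.3, s3.1, s3.3} {s1.1, s2.3} {s1.2} {s1.3, s2.1} {s2.2} {s3.2}
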